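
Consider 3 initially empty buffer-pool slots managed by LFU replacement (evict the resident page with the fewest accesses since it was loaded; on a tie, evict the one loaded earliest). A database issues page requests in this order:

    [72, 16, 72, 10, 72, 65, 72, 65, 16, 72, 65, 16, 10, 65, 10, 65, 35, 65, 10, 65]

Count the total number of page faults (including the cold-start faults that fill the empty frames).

8

72: fault, frames [72]
16: fault, frames [72, 16]
72: hit
10: fault, frames [72, 16, 10]
72: hit
65: fault, evict 16, frames [72, 10, 65]
72: hit
65: hit
16: fault, evict 10, frames [72, 65, 16]
72: hit
65: hit
16: hit
10: fault, evict 16, frames [72, 65, 10]
65: hit
10: hit
65: hit
35: fault, evict 10, frames [72, 65, 35]
65: hit
10: fault, evict 35, frames [72, 65, 10]
65: hit
Page faults: 8.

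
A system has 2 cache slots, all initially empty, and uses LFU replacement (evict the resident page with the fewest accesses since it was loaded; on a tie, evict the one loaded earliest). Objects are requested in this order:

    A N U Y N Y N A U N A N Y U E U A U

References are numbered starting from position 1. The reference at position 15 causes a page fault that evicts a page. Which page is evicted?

pos 1: A -> miss, frames (A)
pos 2: N -> miss, frames (A N)
pos 3: U -> miss, evict A, frames (N U)
pos 4: Y -> miss, evict N, frames (U Y)
pos 5: N -> miss, evict U, frames (Y N)
pos 6: Y -> hit
pos 7: N -> hit
pos 8: A -> miss, evict Y, frames (N A)
pos 9: U -> miss, evict A, frames (N U)
pos 10: N -> hit
pos 11: A -> miss, evict U, frames (N A)
pos 12: N -> hit
pos 13: Y -> miss, evict A, frames (N Y)
pos 14: U -> miss, evict Y, frames (N U)
pos 15: E -> miss, evict U, frames (N E)
At position 15, page U is evicted.

U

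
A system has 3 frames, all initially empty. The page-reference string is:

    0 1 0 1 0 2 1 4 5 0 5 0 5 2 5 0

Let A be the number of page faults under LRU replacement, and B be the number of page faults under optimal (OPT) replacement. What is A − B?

Under LRU: F F . . . F . F F F . . . F . . → 7 faults.
Under OPT: F F . . . F . F F . . . . . . . → 5 faults.
A − B = 7 − 5 = 2.

2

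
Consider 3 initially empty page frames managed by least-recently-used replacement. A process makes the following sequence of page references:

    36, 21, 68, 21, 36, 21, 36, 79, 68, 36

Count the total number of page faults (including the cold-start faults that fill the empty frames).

5

36 -> fault, frames (36)
21 -> fault, frames (36 21)
68 -> fault, frames (36 21 68)
21 -> hit
36 -> hit
21 -> hit
36 -> hit
79 -> fault, evict 68, frames (21 36 79)
68 -> fault, evict 21, frames (36 79 68)
36 -> hit
Page faults: 5.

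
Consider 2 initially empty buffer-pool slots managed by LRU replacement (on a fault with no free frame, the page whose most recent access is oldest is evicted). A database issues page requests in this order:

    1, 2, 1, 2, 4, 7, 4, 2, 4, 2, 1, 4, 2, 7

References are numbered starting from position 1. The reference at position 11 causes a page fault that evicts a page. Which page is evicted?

pos 1: 1 → miss, frames {1}
pos 2: 2 → miss, frames {1,2}
pos 3: 1 → hit
pos 4: 2 → hit
pos 5: 4 → miss, evict 1, frames {2,4}
pos 6: 7 → miss, evict 2, frames {4,7}
pos 7: 4 → hit
pos 8: 2 → miss, evict 7, frames {4,2}
pos 9: 4 → hit
pos 10: 2 → hit
pos 11: 1 → miss, evict 4, frames {2,1}
At position 11, page 4 is evicted.

4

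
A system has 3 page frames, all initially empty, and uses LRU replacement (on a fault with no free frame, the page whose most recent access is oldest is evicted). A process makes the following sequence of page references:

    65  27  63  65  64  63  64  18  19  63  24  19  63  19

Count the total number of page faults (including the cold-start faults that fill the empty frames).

8

65 → miss, frames {65}
27 → miss, frames {65,27}
63 → miss, frames {65,27,63}
65 → hit
64 → miss, evict 27, frames {63,65,64}
63 → hit
64 → hit
18 → miss, evict 65, frames {63,64,18}
19 → miss, evict 63, frames {64,18,19}
63 → miss, evict 64, frames {18,19,63}
24 → miss, evict 18, frames {19,63,24}
19 → hit
63 → hit
19 → hit
Page faults: 8.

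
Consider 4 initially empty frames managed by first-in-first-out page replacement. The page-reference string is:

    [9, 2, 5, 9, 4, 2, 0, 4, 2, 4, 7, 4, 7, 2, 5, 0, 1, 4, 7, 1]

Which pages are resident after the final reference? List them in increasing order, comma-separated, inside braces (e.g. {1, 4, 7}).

9: fault, frames [9]
2: fault, frames [9, 2]
5: fault, frames [9, 2, 5]
9: hit
4: fault, frames [9, 2, 5, 4]
2: hit
0: fault, evict 9, frames [2, 5, 4, 0]
4: hit
2: hit
4: hit
7: fault, evict 2, frames [5, 4, 0, 7]
4: hit
7: hit
2: fault, evict 5, frames [4, 0, 7, 2]
5: fault, evict 4, frames [0, 7, 2, 5]
0: hit
1: fault, evict 0, frames [7, 2, 5, 1]
4: fault, evict 7, frames [2, 5, 1, 4]
7: fault, evict 2, frames [5, 1, 4, 7]
1: hit

{1, 4, 5, 7}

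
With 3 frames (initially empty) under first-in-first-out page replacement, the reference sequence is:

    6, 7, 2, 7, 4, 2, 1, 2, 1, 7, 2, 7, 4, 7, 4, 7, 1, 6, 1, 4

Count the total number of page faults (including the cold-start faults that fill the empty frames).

10

6 -> fault, frames (6)
7 -> fault, frames (6 7)
2 -> fault, frames (6 7 2)
7 -> hit
4 -> fault, evict 6, frames (7 2 4)
2 -> hit
1 -> fault, evict 7, frames (2 4 1)
2 -> hit
1 -> hit
7 -> fault, evict 2, frames (4 1 7)
2 -> fault, evict 4, frames (1 7 2)
7 -> hit
4 -> fault, evict 1, frames (7 2 4)
7 -> hit
4 -> hit
7 -> hit
1 -> fault, evict 7, frames (2 4 1)
6 -> fault, evict 2, frames (4 1 6)
1 -> hit
4 -> hit
Page faults: 10.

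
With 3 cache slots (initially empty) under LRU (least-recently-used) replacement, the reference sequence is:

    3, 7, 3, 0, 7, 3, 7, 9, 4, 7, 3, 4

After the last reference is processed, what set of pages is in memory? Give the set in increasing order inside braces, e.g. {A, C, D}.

3 → miss, frames (3)
7 → miss, frames (3 7)
3 → hit
0 → miss, frames (7 3 0)
7 → hit
3 → hit
7 → hit
9 → miss, evict 0, frames (3 7 9)
4 → miss, evict 3, frames (7 9 4)
7 → hit
3 → miss, evict 9, frames (4 7 3)
4 → hit

{3, 4, 7}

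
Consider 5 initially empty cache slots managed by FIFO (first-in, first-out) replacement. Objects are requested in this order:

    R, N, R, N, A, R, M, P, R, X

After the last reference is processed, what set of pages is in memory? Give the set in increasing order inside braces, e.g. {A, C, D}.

R -> fault, frames {R}
N -> fault, frames {R,N}
R -> hit
N -> hit
A -> fault, frames {R,N,A}
R -> hit
M -> fault, frames {R,N,A,M}
P -> fault, frames {R,N,A,M,P}
R -> hit
X -> fault, evict R, frames {N,A,M,P,X}

{A, M, N, P, X}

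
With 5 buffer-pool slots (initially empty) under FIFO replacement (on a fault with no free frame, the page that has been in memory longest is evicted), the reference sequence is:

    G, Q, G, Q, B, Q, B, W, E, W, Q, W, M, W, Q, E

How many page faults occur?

6

G: miss, frames (G)
Q: miss, frames (G Q)
G: hit
Q: hit
B: miss, frames (G Q B)
Q: hit
B: hit
W: miss, frames (G Q B W)
E: miss, frames (G Q B W E)
W: hit
Q: hit
W: hit
M: miss, evict G, frames (Q B W E M)
W: hit
Q: hit
E: hit
Page faults: 6.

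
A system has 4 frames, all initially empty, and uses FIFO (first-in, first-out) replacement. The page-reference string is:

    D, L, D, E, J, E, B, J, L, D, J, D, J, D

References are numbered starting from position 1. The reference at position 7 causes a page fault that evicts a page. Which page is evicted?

D

pos 1: D → fault, frames {D}
pos 2: L → fault, frames {D,L}
pos 3: D → hit
pos 4: E → fault, frames {D,L,E}
pos 5: J → fault, frames {D,L,E,J}
pos 6: E → hit
pos 7: B → fault, evict D, frames {L,E,J,B}
At position 7, page D is evicted.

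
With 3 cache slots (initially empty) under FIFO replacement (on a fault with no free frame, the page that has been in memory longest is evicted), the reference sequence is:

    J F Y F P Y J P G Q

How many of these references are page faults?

7

J → miss, frames [J]
F → miss, frames [J, F]
Y → miss, frames [J, F, Y]
F → hit
P → miss, evict J, frames [F, Y, P]
Y → hit
J → miss, evict F, frames [Y, P, J]
P → hit
G → miss, evict Y, frames [P, J, G]
Q → miss, evict P, frames [J, G, Q]
Page faults: 7.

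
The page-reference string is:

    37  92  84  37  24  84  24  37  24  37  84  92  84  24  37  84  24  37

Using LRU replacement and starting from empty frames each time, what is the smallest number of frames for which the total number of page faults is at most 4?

4

f=1: 18 faults
f=2: 14 faults
f=3: 7 faults
f=4: 4 faults
Smallest f with faults ≤ 4 is 4.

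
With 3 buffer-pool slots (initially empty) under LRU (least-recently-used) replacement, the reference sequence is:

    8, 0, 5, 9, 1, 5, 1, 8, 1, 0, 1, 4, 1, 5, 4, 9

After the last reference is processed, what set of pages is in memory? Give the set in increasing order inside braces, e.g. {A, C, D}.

{4, 5, 9}

8: miss, frames [8]
0: miss, frames [8, 0]
5: miss, frames [8, 0, 5]
9: miss, evict 8, frames [0, 5, 9]
1: miss, evict 0, frames [5, 9, 1]
5: hit
1: hit
8: miss, evict 9, frames [5, 1, 8]
1: hit
0: miss, evict 5, frames [8, 1, 0]
1: hit
4: miss, evict 8, frames [0, 1, 4]
1: hit
5: miss, evict 0, frames [4, 1, 5]
4: hit
9: miss, evict 1, frames [5, 4, 9]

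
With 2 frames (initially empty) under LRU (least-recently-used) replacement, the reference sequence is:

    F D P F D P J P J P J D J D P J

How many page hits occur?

F -> fault, frames [F]
D -> fault, frames [F, D]
P -> fault, evict F, frames [D, P]
F -> fault, evict D, frames [P, F]
D -> fault, evict P, frames [F, D]
P -> fault, evict F, frames [D, P]
J -> fault, evict D, frames [P, J]
P -> hit
J -> hit
P -> hit
J -> hit
D -> fault, evict P, frames [J, D]
J -> hit
D -> hit
P -> fault, evict J, frames [D, P]
J -> fault, evict D, frames [P, J]
Hits: 6.

6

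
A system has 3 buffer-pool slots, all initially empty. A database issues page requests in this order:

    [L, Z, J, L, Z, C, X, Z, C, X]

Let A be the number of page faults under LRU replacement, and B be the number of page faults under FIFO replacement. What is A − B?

-1

Under LRU: F F F . . F F . . . → 5 faults.
Under FIFO: F F F . . F F F . . → 6 faults.
A − B = 5 − 6 = -1.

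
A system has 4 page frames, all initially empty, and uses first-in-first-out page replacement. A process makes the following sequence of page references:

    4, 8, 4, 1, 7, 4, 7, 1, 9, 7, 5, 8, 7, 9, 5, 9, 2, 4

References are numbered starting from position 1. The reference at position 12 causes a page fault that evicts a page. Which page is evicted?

1

pos 1: 4: fault, frames [4]
pos 2: 8: fault, frames [4, 8]
pos 3: 4: hit
pos 4: 1: fault, frames [4, 8, 1]
pos 5: 7: fault, frames [4, 8, 1, 7]
pos 6: 4: hit
pos 7: 7: hit
pos 8: 1: hit
pos 9: 9: fault, evict 4, frames [8, 1, 7, 9]
pos 10: 7: hit
pos 11: 5: fault, evict 8, frames [1, 7, 9, 5]
pos 12: 8: fault, evict 1, frames [7, 9, 5, 8]
At position 12, page 1 is evicted.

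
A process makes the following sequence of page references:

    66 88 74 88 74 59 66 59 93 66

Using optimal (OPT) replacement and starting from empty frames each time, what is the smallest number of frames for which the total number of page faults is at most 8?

2

f=1: 10 faults
f=2: 6 faults
f=3: 5 faults
f=4: 5 faults
f=5: 5 faults
Smallest f with faults ≤ 8 is 2.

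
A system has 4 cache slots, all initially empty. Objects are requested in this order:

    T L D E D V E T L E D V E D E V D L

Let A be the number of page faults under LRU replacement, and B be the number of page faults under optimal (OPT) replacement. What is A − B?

3

Under LRU: F F F F . F . F F . F F . . . . . . → 9 faults.
Under OPT: F F F F . F . . . . F . . . . . . . → 6 faults.
A − B = 9 − 6 = 3.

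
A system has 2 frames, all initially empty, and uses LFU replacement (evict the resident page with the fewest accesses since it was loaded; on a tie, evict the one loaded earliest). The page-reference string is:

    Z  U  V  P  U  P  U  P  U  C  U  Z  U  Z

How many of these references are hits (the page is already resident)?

Z: fault, frames (Z)
U: fault, frames (Z U)
V: fault, evict Z, frames (U V)
P: fault, evict U, frames (V P)
U: fault, evict V, frames (P U)
P: hit
U: hit
P: hit
U: hit
C: fault, evict P, frames (U C)
U: hit
Z: fault, evict C, frames (U Z)
U: hit
Z: hit
Hits: 7.

7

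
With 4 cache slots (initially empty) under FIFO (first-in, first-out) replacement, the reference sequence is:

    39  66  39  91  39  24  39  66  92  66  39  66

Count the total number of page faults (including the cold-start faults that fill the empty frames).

39 -> fault, frames {39}
66 -> fault, frames {39,66}
39 -> hit
91 -> fault, frames {39,66,91}
39 -> hit
24 -> fault, frames {39,66,91,24}
39 -> hit
66 -> hit
92 -> fault, evict 39, frames {66,91,24,92}
66 -> hit
39 -> fault, evict 66, frames {91,24,92,39}
66 -> fault, evict 91, frames {24,92,39,66}
Page faults: 7.

7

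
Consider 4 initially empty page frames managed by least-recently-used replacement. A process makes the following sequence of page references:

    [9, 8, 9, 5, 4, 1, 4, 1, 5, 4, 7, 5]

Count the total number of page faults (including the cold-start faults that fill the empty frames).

9: fault, frames [9]
8: fault, frames [9, 8]
9: hit
5: fault, frames [8, 9, 5]
4: fault, frames [8, 9, 5, 4]
1: fault, evict 8, frames [9, 5, 4, 1]
4: hit
1: hit
5: hit
4: hit
7: fault, evict 9, frames [1, 5, 4, 7]
5: hit
Page faults: 6.

6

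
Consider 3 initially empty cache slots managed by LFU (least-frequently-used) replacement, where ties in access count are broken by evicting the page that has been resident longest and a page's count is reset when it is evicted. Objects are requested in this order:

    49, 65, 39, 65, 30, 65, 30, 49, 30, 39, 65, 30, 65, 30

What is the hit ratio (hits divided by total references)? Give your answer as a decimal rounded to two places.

0.57

49 → miss, frames [49]
65 → miss, frames [49, 65]
39 → miss, frames [49, 65, 39]
65 → hit
30 → miss, evict 49, frames [65, 39, 30]
65 → hit
30 → hit
49 → miss, evict 39, frames [65, 30, 49]
30 → hit
39 → miss, evict 49, frames [65, 30, 39]
65 → hit
30 → hit
65 → hit
30 → hit
Hits: 8 of 14 references → 8/14 = 0.5714.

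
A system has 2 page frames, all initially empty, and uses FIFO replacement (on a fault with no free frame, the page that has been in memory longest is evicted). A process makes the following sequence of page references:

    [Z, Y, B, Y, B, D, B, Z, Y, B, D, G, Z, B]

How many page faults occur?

Z: miss, frames [Z]
Y: miss, frames [Z, Y]
B: miss, evict Z, frames [Y, B]
Y: hit
B: hit
D: miss, evict Y, frames [B, D]
B: hit
Z: miss, evict B, frames [D, Z]
Y: miss, evict D, frames [Z, Y]
B: miss, evict Z, frames [Y, B]
D: miss, evict Y, frames [B, D]
G: miss, evict B, frames [D, G]
Z: miss, evict D, frames [G, Z]
B: miss, evict G, frames [Z, B]
Page faults: 11.

11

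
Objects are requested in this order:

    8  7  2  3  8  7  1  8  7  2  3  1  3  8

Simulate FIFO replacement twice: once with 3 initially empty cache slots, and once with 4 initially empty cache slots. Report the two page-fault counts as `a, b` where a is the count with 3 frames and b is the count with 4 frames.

3 frames: F F F F F F F . . F F . . F → 10 faults.
4 frames: F F F F . . F F F F F F . F → 11 faults.
11 > 10: adding a frame increased faults — Belady's anomaly.

10, 11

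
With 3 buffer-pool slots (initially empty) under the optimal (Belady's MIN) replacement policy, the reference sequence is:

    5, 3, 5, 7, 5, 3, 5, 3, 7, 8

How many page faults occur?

4

5: miss, frames (5)
3: miss, frames (5 3)
5: hit
7: miss, frames (5 3 7)
5: hit
3: hit
5: hit
3: hit
7: hit
8: miss, evict 7, frames (5 3 8)
Page faults: 4.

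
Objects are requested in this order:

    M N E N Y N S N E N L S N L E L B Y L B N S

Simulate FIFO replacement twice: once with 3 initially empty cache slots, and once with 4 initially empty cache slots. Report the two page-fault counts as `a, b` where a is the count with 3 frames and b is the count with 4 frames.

3 frames: F F F . F . F F F . F F F . F F F F . . F F → 16 faults.
4 frames: F F F . F . F . . . F . F . F . F F F . F F → 13 faults.
13 < 16: adding a frame reduced faults, as is typical.

16, 13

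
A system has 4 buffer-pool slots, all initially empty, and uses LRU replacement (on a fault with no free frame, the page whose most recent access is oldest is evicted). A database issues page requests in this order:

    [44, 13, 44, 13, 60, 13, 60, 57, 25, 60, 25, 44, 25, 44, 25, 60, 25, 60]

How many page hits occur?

12

44 → fault, frames (44)
13 → fault, frames (44 13)
44 → hit
13 → hit
60 → fault, frames (44 13 60)
13 → hit
60 → hit
57 → fault, frames (44 13 60 57)
25 → fault, evict 44, frames (13 60 57 25)
60 → hit
25 → hit
44 → fault, evict 13, frames (57 60 25 44)
25 → hit
44 → hit
25 → hit
60 → hit
25 → hit
60 → hit
Hits: 12.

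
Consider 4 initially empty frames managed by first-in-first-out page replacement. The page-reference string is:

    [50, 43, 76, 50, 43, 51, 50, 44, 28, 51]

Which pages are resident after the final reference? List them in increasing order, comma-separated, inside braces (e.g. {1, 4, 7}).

{28, 44, 51, 76}

50: fault, frames {50}
43: fault, frames {50,43}
76: fault, frames {50,43,76}
50: hit
43: hit
51: fault, frames {50,43,76,51}
50: hit
44: fault, evict 50, frames {43,76,51,44}
28: fault, evict 43, frames {76,51,44,28}
51: hit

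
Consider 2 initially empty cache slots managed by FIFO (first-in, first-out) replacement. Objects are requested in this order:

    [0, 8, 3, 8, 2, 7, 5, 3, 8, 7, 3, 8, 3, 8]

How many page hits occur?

0 -> fault, frames [0]
8 -> fault, frames [0, 8]
3 -> fault, evict 0, frames [8, 3]
8 -> hit
2 -> fault, evict 8, frames [3, 2]
7 -> fault, evict 3, frames [2, 7]
5 -> fault, evict 2, frames [7, 5]
3 -> fault, evict 7, frames [5, 3]
8 -> fault, evict 5, frames [3, 8]
7 -> fault, evict 3, frames [8, 7]
3 -> fault, evict 8, frames [7, 3]
8 -> fault, evict 7, frames [3, 8]
3 -> hit
8 -> hit
Hits: 3.

3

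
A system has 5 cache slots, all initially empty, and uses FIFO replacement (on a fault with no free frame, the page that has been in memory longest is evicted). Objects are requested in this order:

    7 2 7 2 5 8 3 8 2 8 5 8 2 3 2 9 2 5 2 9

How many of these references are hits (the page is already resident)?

14

7: fault, frames [7]
2: fault, frames [7, 2]
7: hit
2: hit
5: fault, frames [7, 2, 5]
8: fault, frames [7, 2, 5, 8]
3: fault, frames [7, 2, 5, 8, 3]
8: hit
2: hit
8: hit
5: hit
8: hit
2: hit
3: hit
2: hit
9: fault, evict 7, frames [2, 5, 8, 3, 9]
2: hit
5: hit
2: hit
9: hit
Hits: 14.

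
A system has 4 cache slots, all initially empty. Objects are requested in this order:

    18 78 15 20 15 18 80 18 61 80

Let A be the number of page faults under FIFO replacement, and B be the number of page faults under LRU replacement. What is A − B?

Under FIFO: F F F F . . F F F . → 7 faults.
Under LRU: F F F F . . F . F . → 6 faults.
A − B = 7 − 6 = 1.

1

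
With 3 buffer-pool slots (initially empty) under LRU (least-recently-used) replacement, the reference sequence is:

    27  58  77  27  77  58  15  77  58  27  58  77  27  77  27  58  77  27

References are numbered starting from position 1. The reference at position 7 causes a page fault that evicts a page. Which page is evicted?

27

pos 1: 27: miss, frames {27}
pos 2: 58: miss, frames {27,58}
pos 3: 77: miss, frames {27,58,77}
pos 4: 27: hit
pos 5: 77: hit
pos 6: 58: hit
pos 7: 15: miss, evict 27, frames {77,58,15}
At position 7, page 27 is evicted.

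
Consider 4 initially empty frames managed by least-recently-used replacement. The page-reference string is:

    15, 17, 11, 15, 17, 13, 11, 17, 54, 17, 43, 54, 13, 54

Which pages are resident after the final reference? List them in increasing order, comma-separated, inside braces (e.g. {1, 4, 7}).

15 → fault, frames [15]
17 → fault, frames [15, 17]
11 → fault, frames [15, 17, 11]
15 → hit
17 → hit
13 → fault, frames [11, 15, 17, 13]
11 → hit
17 → hit
54 → fault, evict 15, frames [13, 11, 17, 54]
17 → hit
43 → fault, evict 13, frames [11, 54, 17, 43]
54 → hit
13 → fault, evict 11, frames [17, 43, 54, 13]
54 → hit

{13, 17, 43, 54}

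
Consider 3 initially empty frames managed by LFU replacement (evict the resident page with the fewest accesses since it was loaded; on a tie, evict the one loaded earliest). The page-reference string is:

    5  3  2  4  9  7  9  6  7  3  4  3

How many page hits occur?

2

5 -> fault, frames (5)
3 -> fault, frames (5 3)
2 -> fault, frames (5 3 2)
4 -> fault, evict 5, frames (3 2 4)
9 -> fault, evict 3, frames (2 4 9)
7 -> fault, evict 2, frames (4 9 7)
9 -> hit
6 -> fault, evict 4, frames (9 7 6)
7 -> hit
3 -> fault, evict 6, frames (9 7 3)
4 -> fault, evict 3, frames (9 7 4)
3 -> fault, evict 4, frames (9 7 3)
Hits: 2.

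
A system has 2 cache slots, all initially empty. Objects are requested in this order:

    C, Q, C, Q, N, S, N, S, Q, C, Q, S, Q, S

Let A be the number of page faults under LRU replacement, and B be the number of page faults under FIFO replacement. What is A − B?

-1

Under LRU: F F . . F F . . F F . F . . → 7 faults.
Under FIFO: F F . . F F . . F F . F F . → 8 faults.
A − B = 7 − 8 = -1.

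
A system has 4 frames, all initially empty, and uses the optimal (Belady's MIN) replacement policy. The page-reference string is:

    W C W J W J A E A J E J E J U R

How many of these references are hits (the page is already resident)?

9

W -> fault, frames [W]
C -> fault, frames [W, C]
W -> hit
J -> fault, frames [W, C, J]
W -> hit
J -> hit
A -> fault, frames [W, C, J, A]
E -> fault, evict C, frames [W, J, A, E]
A -> hit
J -> hit
E -> hit
J -> hit
E -> hit
J -> hit
U -> fault, evict E, frames [W, J, A, U]
R -> fault, evict U, frames [W, J, A, R]
Hits: 9.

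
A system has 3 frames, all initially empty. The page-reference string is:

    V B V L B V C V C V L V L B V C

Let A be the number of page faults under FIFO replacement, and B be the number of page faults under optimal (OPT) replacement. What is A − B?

Under FIFO: F F . F . . F F . . . . . F . . → 6 faults.
Under OPT: F F . F . . F . . . . . . F . . → 5 faults.
A − B = 6 − 5 = 1.

1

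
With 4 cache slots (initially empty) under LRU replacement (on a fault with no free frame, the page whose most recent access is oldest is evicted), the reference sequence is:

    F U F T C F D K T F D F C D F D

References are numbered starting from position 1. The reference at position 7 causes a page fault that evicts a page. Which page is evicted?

U

pos 1: F: miss, frames {F}
pos 2: U: miss, frames {F,U}
pos 3: F: hit
pos 4: T: miss, frames {U,F,T}
pos 5: C: miss, frames {U,F,T,C}
pos 6: F: hit
pos 7: D: miss, evict U, frames {T,C,F,D}
At position 7, page U is evicted.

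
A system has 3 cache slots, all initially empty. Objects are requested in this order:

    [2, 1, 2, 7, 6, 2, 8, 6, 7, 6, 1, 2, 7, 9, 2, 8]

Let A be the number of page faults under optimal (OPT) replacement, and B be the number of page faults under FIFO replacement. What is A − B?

Under OPT: F F . F F . F . . . F F . F . . → 8 faults.
Under FIFO: F F . F F F F . F F F F F F . F → 13 faults.
A − B = 8 − 13 = -5.

-5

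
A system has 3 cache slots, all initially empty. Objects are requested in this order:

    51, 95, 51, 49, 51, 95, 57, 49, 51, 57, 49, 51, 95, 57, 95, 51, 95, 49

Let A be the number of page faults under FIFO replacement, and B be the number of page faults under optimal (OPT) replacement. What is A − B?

1

Under FIFO: F F . F . . F . F . . . F . . . . F → 7 faults.
Under OPT: F F . F . . F . . . . . F . . . . F → 6 faults.
A − B = 7 − 6 = 1.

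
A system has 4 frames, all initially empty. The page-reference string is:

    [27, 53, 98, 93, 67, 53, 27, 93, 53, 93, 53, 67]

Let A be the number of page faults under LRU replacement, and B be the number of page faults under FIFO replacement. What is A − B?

Under LRU: F F F F F . F . . . . . → 6 faults.
Under FIFO: F F F F F . F . F . . . → 7 faults.
A − B = 6 − 7 = -1.

-1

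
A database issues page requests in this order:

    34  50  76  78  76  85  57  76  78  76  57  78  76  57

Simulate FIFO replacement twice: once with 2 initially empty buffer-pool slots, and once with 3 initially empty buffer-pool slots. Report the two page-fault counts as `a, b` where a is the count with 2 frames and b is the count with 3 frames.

10, 8

2 frames: F F F F . F F F F . F . F . → 10 faults.
3 frames: F F F F . F F F F . . . . . → 8 faults.
8 < 10: adding a frame reduced faults, as is typical.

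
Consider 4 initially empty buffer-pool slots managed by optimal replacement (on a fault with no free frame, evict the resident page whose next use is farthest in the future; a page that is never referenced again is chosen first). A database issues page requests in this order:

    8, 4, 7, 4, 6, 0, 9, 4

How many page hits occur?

8 → fault, frames [8]
4 → fault, frames [8, 4]
7 → fault, frames [8, 4, 7]
4 → hit
6 → fault, frames [8, 4, 7, 6]
0 → fault, evict 6, frames [8, 4, 7, 0]
9 → fault, evict 0, frames [8, 4, 7, 9]
4 → hit
Hits: 2.

2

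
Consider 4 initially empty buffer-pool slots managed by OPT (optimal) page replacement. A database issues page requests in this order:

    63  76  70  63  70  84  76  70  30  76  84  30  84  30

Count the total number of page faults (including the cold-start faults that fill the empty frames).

63: miss, frames [63]
76: miss, frames [63, 76]
70: miss, frames [63, 76, 70]
63: hit
70: hit
84: miss, frames [63, 76, 70, 84]
76: hit
70: hit
30: miss, evict 70, frames [63, 76, 84, 30]
76: hit
84: hit
30: hit
84: hit
30: hit
Page faults: 5.

5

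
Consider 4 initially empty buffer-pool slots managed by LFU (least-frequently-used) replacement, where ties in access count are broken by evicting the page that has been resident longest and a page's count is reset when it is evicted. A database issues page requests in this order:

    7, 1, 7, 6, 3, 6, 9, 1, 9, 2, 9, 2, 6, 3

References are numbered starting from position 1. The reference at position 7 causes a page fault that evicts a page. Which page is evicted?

1

pos 1: 7 → miss, frames [7]
pos 2: 1 → miss, frames [7, 1]
pos 3: 7 → hit
pos 4: 6 → miss, frames [7, 1, 6]
pos 5: 3 → miss, frames [7, 1, 6, 3]
pos 6: 6 → hit
pos 7: 9 → miss, evict 1, frames [7, 6, 3, 9]
At position 7, page 1 is evicted.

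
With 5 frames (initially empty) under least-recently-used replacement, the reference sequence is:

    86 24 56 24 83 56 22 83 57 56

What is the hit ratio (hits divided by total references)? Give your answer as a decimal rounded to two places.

0.40

86 -> miss, frames (86)
24 -> miss, frames (86 24)
56 -> miss, frames (86 24 56)
24 -> hit
83 -> miss, frames (86 56 24 83)
56 -> hit
22 -> miss, frames (86 24 83 56 22)
83 -> hit
57 -> miss, evict 86, frames (24 56 22 83 57)
56 -> hit
Hits: 4 of 10 references → 4/10 = 0.4000.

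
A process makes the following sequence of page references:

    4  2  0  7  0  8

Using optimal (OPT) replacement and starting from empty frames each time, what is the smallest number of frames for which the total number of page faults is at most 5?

f=1: 6 faults
f=2: 5 faults
f=3: 5 faults
f=4: 5 faults
f=5: 5 faults
Smallest f with faults ≤ 5 is 2.

2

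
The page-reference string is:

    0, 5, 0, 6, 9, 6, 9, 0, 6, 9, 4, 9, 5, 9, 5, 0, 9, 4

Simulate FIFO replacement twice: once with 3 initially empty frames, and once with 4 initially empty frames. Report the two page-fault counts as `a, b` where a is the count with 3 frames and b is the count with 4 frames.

3 frames: F F . F F . . F . . F . F F . F . F → 10 faults.
4 frames: F F . F F . . . . . F . . . . F . . → 6 faults.
6 < 10: adding a frame reduced faults, as is typical.

10, 6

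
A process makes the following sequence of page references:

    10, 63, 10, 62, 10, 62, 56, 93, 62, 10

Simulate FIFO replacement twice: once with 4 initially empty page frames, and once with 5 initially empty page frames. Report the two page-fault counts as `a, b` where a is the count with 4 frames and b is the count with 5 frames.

6, 5

4 frames: F F . F . . F F . F → 6 faults.
5 frames: F F . F . . F F . . → 5 faults.
5 < 6: adding a frame reduced faults, as is typical.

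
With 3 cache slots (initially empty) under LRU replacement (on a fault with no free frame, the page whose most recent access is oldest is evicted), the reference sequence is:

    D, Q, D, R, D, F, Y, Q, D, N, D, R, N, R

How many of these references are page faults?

D → fault, frames {D}
Q → fault, frames {D,Q}
D → hit
R → fault, frames {Q,D,R}
D → hit
F → fault, evict Q, frames {R,D,F}
Y → fault, evict R, frames {D,F,Y}
Q → fault, evict D, frames {F,Y,Q}
D → fault, evict F, frames {Y,Q,D}
N → fault, evict Y, frames {Q,D,N}
D → hit
R → fault, evict Q, frames {N,D,R}
N → hit
R → hit
Page faults: 9.

9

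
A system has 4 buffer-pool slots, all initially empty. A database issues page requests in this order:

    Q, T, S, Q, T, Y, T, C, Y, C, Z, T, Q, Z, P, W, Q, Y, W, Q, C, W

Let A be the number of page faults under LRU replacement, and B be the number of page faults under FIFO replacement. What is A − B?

-1

Under LRU: F F F . . F . F . . F . F . F F . F . . F . → 11 faults.
Under FIFO: F F F . . F . F . . F F F . F F . F . . F . → 12 faults.
A − B = 11 − 12 = -1.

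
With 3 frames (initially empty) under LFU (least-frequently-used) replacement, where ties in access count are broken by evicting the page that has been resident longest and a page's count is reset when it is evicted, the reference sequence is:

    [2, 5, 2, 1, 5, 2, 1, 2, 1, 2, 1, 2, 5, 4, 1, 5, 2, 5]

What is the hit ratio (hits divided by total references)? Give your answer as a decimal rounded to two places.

0.72

2 -> miss, frames {2}
5 -> miss, frames {2,5}
2 -> hit
1 -> miss, frames {2,5,1}
5 -> hit
2 -> hit
1 -> hit
2 -> hit
1 -> hit
2 -> hit
1 -> hit
2 -> hit
5 -> hit
4 -> miss, evict 5, frames {2,1,4}
1 -> hit
5 -> miss, evict 4, frames {2,1,5}
2 -> hit
5 -> hit
Hits: 13 of 18 references → 13/18 = 0.7222.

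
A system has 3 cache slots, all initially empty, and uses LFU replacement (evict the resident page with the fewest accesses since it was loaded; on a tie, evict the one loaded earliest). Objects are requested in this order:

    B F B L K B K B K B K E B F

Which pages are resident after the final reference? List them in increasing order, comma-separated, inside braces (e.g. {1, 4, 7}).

{B, F, K}

B → fault, frames (B)
F → fault, frames (B F)
B → hit
L → fault, frames (B F L)
K → fault, evict F, frames (B L K)
B → hit
K → hit
B → hit
K → hit
B → hit
K → hit
E → fault, evict L, frames (B K E)
B → hit
F → fault, evict E, frames (B K F)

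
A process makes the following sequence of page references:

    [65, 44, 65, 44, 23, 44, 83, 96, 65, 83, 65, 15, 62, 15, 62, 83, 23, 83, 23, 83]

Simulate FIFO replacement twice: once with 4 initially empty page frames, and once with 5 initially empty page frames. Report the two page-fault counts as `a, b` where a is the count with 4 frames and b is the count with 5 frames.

10, 7

4 frames: F F . . F . F F F . . F F . . F F . . . → 10 faults.
5 frames: F F . . F . F F . . . F F . . . . . . . → 7 faults.
7 < 10: adding a frame reduced faults, as is typical.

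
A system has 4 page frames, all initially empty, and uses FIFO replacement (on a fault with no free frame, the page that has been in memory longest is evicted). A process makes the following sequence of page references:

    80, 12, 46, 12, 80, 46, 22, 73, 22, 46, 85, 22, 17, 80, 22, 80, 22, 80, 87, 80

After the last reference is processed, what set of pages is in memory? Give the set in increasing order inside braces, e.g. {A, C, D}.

{17, 22, 80, 87}

80 → fault, frames {80}
12 → fault, frames {80,12}
46 → fault, frames {80,12,46}
12 → hit
80 → hit
46 → hit
22 → fault, frames {80,12,46,22}
73 → fault, evict 80, frames {12,46,22,73}
22 → hit
46 → hit
85 → fault, evict 12, frames {46,22,73,85}
22 → hit
17 → fault, evict 46, frames {22,73,85,17}
80 → fault, evict 22, frames {73,85,17,80}
22 → fault, evict 73, frames {85,17,80,22}
80 → hit
22 → hit
80 → hit
87 → fault, evict 85, frames {17,80,22,87}
80 → hit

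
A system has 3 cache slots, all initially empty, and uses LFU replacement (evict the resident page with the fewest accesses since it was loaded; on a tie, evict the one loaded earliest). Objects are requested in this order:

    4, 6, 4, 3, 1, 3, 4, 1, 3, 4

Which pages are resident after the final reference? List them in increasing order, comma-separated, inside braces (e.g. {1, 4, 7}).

{1, 3, 4}

4: fault, frames [4]
6: fault, frames [4, 6]
4: hit
3: fault, frames [4, 6, 3]
1: fault, evict 6, frames [4, 3, 1]
3: hit
4: hit
1: hit
3: hit
4: hit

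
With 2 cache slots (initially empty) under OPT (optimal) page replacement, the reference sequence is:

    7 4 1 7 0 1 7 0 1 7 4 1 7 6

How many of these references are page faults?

9

7 → miss, frames {7}
4 → miss, frames {7,4}
1 → miss, evict 4, frames {7,1}
7 → hit
0 → miss, evict 7, frames {1,0}
1 → hit
7 → miss, evict 1, frames {0,7}
0 → hit
1 → miss, evict 0, frames {7,1}
7 → hit
4 → miss, evict 7, frames {1,4}
1 → hit
7 → miss, evict 4, frames {1,7}
6 → miss, evict 7, frames {1,6}
Page faults: 9.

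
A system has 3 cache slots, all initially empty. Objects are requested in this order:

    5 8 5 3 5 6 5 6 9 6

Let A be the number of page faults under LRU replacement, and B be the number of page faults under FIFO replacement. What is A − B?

-1

Under LRU: F F . F . F . . F . → 5 faults.
Under FIFO: F F . F . F F . F . → 6 faults.
A − B = 5 − 6 = -1.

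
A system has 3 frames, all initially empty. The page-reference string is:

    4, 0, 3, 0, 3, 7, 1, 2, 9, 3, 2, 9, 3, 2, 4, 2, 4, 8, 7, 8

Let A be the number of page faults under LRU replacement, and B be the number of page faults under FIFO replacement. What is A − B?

-1

Under LRU: F F F . . F F F F F . . . . F . . F F . → 11 faults.
Under FIFO: F F F . . F F F F F . . . . F F . F F . → 12 faults.
A − B = 11 − 12 = -1.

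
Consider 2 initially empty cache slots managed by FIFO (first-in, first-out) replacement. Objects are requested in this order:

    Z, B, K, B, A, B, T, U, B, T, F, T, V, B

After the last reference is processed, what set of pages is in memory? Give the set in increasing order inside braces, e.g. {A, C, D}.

{B, V}

Z -> miss, frames {Z}
B -> miss, frames {Z,B}
K -> miss, evict Z, frames {B,K}
B -> hit
A -> miss, evict B, frames {K,A}
B -> miss, evict K, frames {A,B}
T -> miss, evict A, frames {B,T}
U -> miss, evict B, frames {T,U}
B -> miss, evict T, frames {U,B}
T -> miss, evict U, frames {B,T}
F -> miss, evict B, frames {T,F}
T -> hit
V -> miss, evict T, frames {F,V}
B -> miss, evict F, frames {V,B}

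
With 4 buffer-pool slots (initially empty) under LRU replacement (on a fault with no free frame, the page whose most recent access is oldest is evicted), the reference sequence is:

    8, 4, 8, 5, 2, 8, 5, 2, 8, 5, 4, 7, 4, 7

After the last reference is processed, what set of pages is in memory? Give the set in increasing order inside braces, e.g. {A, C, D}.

{4, 5, 7, 8}

8 -> fault, frames (8)
4 -> fault, frames (8 4)
8 -> hit
5 -> fault, frames (4 8 5)
2 -> fault, frames (4 8 5 2)
8 -> hit
5 -> hit
2 -> hit
8 -> hit
5 -> hit
4 -> hit
7 -> fault, evict 2, frames (8 5 4 7)
4 -> hit
7 -> hit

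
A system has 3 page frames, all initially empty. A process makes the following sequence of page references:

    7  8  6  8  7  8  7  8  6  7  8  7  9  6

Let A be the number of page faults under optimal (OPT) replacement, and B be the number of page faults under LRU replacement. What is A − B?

-1

Under OPT: F F F . . . . . . . . . F . → 4 faults.
Under LRU: F F F . . . . . . . . . F F → 5 faults.
A − B = 4 − 5 = -1.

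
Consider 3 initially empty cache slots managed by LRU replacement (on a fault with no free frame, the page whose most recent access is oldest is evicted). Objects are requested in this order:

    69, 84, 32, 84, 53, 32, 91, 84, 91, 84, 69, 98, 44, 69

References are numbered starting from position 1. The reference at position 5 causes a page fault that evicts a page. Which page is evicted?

69

pos 1: 69 → miss, frames {69}
pos 2: 84 → miss, frames {69,84}
pos 3: 32 → miss, frames {69,84,32}
pos 4: 84 → hit
pos 5: 53 → miss, evict 69, frames {32,84,53}
At position 5, page 69 is evicted.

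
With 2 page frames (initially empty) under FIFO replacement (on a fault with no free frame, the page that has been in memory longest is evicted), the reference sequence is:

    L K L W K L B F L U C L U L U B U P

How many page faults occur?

13

L -> miss, frames {L}
K -> miss, frames {L,K}
L -> hit
W -> miss, evict L, frames {K,W}
K -> hit
L -> miss, evict K, frames {W,L}
B -> miss, evict W, frames {L,B}
F -> miss, evict L, frames {B,F}
L -> miss, evict B, frames {F,L}
U -> miss, evict F, frames {L,U}
C -> miss, evict L, frames {U,C}
L -> miss, evict U, frames {C,L}
U -> miss, evict C, frames {L,U}
L -> hit
U -> hit
B -> miss, evict L, frames {U,B}
U -> hit
P -> miss, evict U, frames {B,P}
Page faults: 13.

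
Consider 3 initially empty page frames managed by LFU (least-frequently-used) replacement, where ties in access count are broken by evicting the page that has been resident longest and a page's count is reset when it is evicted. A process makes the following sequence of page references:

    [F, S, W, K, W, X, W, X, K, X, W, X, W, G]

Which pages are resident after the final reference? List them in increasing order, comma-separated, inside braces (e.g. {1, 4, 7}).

F: fault, frames (F)
S: fault, frames (F S)
W: fault, frames (F S W)
K: fault, evict F, frames (S W K)
W: hit
X: fault, evict S, frames (W K X)
W: hit
X: hit
K: hit
X: hit
W: hit
X: hit
W: hit
G: fault, evict K, frames (W X G)

{G, W, X}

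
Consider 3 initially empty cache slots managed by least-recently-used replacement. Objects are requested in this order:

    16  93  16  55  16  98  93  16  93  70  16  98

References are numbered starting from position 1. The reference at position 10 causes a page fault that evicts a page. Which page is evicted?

pos 1: 16 -> fault, frames (16)
pos 2: 93 -> fault, frames (16 93)
pos 3: 16 -> hit
pos 4: 55 -> fault, frames (93 16 55)
pos 5: 16 -> hit
pos 6: 98 -> fault, evict 93, frames (55 16 98)
pos 7: 93 -> fault, evict 55, frames (16 98 93)
pos 8: 16 -> hit
pos 9: 93 -> hit
pos 10: 70 -> fault, evict 98, frames (16 93 70)
At position 10, page 98 is evicted.

98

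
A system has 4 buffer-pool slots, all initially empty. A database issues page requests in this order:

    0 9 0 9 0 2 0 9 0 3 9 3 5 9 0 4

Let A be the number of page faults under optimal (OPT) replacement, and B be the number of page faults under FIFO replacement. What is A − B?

-1

Under OPT: F F . . . F . . . F . . F . . F → 6 faults.
Under FIFO: F F . . . F . . . F . . F . F F → 7 faults.
A − B = 6 − 7 = -1.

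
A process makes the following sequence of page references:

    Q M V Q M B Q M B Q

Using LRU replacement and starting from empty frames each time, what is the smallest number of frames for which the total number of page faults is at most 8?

f=1: 10 faults
f=2: 10 faults
f=3: 4 faults
f=4: 4 faults
Smallest f with faults ≤ 8 is 3.

3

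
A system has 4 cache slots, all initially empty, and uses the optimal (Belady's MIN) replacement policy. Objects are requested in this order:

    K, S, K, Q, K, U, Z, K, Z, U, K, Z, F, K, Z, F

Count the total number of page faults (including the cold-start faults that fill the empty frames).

K → fault, frames {K}
S → fault, frames {K,S}
K → hit
Q → fault, frames {K,S,Q}
K → hit
U → fault, frames {K,S,Q,U}
Z → fault, evict Q, frames {K,S,U,Z}
K → hit
Z → hit
U → hit
K → hit
Z → hit
F → fault, evict U, frames {K,S,Z,F}
K → hit
Z → hit
F → hit
Page faults: 6.

6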